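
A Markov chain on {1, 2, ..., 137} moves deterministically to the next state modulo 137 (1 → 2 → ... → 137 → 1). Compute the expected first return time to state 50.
E[T_50 | X_0 = 50] = 137

The chain cycles deterministically, so starting at state 50 it returns in exactly 137 steps. Equivalently, the stationary distribution is uniform π_j = 1/137 for every state j, so by Kac's formula E[T_50] = 1/π_50 = 137.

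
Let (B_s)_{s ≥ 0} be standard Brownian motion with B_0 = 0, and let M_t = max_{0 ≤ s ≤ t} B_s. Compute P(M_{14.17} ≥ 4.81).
P(M_{14.17} ≥ 4.81) = 2·P(B_{14.17} ≥ 4.81) = 2(1 − Φ(4.81/√14.17)) ≈ 0.2013

By the reflection principle for Brownian motion, P(M_t ≥ a) = 2 · P(B_t ≥ a) for a ≥ 0. Since B_t ~ N(0, t), P(B_t ≥ 4.81) = 1 − Φ(4.81/√t) = 1 − Φ(4.81/√14.17) = 1 − Φ(1.2778). So
  P(M_{14.17} ≥ 4.81) = 2(1 − Φ(1.2778)) ≈ 0.2013.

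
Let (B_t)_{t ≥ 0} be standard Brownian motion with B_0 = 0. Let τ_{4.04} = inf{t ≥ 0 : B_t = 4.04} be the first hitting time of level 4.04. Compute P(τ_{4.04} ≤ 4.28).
P(τ_{4.04} ≤ 4.28) = 2(1 − Φ(4.04/√4.28)) = 2(1 − Φ(1.9528)) ≈ 0.0508

By the reflection principle for standard BM, P(τ_b ≤ t) = 2 · P(B_t ≥ b). Since B_t ~ N(0, t), P(B_t ≥ 4.04) = 1 − Φ(4.04/√t) = 1 − Φ(4.04/√4.28) = 1 − Φ(1.9528) ≈ 0.02542. Doubling: P(τ_{4.04} ≤ 4.28) ≈ 2 · 0.02542 = 0.05084 ≈ 0.0508.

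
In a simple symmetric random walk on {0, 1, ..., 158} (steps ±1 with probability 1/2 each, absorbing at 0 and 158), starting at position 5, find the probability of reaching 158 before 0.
P(hit 158 before 0) = 5/158

Let u_k = P(hit 158 before 0 | start at k). Then u_0 = 0, u_158 = 1, and u_k = u_{k-1}/2 + u_{k+1}/2 for 1 ≤ k ≤ 157. This harmonic recurrence is solved by u_k = k/158, giving u_5 = 5/158.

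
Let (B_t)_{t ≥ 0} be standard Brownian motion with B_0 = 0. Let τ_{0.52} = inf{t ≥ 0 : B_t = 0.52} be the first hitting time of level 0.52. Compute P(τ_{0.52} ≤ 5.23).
P(τ_{0.52} ≤ 5.23) = 2(1 − Φ(0.52/√5.23)) = 2(1 − Φ(0.2274)) ≈ 0.8201

By the reflection principle for standard BM, P(τ_b ≤ t) = 2 · P(B_t ≥ b). Since B_t ~ N(0, t), P(B_t ≥ 0.52) = 1 − Φ(0.52/√t) = 1 − Φ(0.52/√5.23) = 1 − Φ(0.2274) ≈ 0.41006. Doubling: P(τ_{0.52} ≤ 5.23) ≈ 2 · 0.41006 = 0.82012 ≈ 0.8201.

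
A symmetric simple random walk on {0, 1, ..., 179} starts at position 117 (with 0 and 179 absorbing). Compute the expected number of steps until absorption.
E[τ | X_0 = 117] = 7254

Let v_k = E[τ | X_0 = k]. Boundary: v_0 = v_179 = 0. Recurrence: v_k = 1 + (v_{k-1} + v_{k+1})/2 for 1 ≤ k ≤ 178. The particular solution to v_k − (v_{k-1} + v_{k+1})/2 = 1 is v_k = −k^2. Adding homogeneous solution A + B k and matching boundaries gives v_k = k (179 − k). Substituting k = 117: v_117 = 117 · 62 = 7254.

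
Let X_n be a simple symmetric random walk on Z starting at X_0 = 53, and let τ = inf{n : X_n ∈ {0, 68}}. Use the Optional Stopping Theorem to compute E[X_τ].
E[X_τ] = 53

X_n is a martingale and τ is a bounded-mean stopping time (indeed τ is finite a.s. with bounded expectation since the walk is in a bounded region). By the OST, E[X_τ] = E[X_0] = 53. Equivalently: E[X_τ] = 68 · P(hit 68 first) + 0 · P(hit 0 first) = 68 · (53/68) = 53.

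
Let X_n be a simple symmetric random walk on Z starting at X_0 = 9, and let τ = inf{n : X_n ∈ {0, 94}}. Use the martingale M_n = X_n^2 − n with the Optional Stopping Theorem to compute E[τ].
E[τ] = 765

M_n = X_n^2 − n is a martingale (since E[X_{n+1}^2 | F_n] = X_n^2 + 1). By OST (τ has finite mean in a bounded region), E[M_τ] = E[M_0] = X_0^2 − 0 = 9^2 = 81. Also E[M_τ] = E[X_τ^2] − E[τ]. The walk exits at 0 or 94, with P(hit 94 first) = 9/94, so E[X_τ^2] = 94^2 · 9/94 + 0 = 846. Thus E[τ] = E[X_τ^2] − E[M_τ] = 846 − 81 = 765 = 9(94 − 9) = 765.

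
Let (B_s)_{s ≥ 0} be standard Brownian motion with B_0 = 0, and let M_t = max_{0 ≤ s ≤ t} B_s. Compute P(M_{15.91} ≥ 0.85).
P(M_{15.91} ≥ 0.85) = 2·P(B_{15.91} ≥ 0.85) = 2(1 − Φ(0.85/√15.91)) ≈ 0.8312

By the reflection principle for Brownian motion, P(M_t ≥ a) = 2 · P(B_t ≥ a) for a ≥ 0. Since B_t ~ N(0, t), P(B_t ≥ 0.85) = 1 − Φ(0.85/√t) = 1 − Φ(0.85/√15.91) = 1 − Φ(0.2131). So
  P(M_{15.91} ≥ 0.85) = 2(1 − Φ(0.2131)) ≈ 0.8312.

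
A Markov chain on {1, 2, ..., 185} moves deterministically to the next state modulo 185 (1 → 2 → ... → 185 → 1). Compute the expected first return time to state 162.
E[T_162 | X_0 = 162] = 185

The chain cycles deterministically, so starting at state 162 it returns in exactly 185 steps. Equivalently, the stationary distribution is uniform π_j = 1/185 for every state j, so by Kac's formula E[T_162] = 1/π_162 = 185.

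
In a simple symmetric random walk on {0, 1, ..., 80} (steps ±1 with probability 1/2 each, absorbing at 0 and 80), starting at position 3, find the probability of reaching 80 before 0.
P(hit 80 before 0) = 3/80

Let u_k = P(hit 80 before 0 | start at k). Then u_0 = 0, u_80 = 1, and u_k = u_{k-1}/2 + u_{k+1}/2 for 1 ≤ k ≤ 79. This harmonic recurrence is solved by u_k = k/80, giving u_3 = 3/80.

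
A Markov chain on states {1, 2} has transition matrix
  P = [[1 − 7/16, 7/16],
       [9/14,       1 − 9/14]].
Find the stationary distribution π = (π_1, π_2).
π_1 = 72/121, π_2 = 49/121

Solve πP = π with π_1 + π_2 = 1. From πP = π: π_1 · (1 − 7/16) + π_2 · 9/14 = π_1 ⇒ π_2 · 9/14 = π_1 · 7/16 ⇒ π_2/π_1 = (7/16)/(9/14) = 49/72. Together with π_1 + π_2 = 1:
  π_1 = (9/14)/(7/16 + 9/14) = (9/14)/(121/112) = 72/121,
  π_2 = (7/16)/(7/16 + 9/14) = (7/16)/(121/112) = 49/121.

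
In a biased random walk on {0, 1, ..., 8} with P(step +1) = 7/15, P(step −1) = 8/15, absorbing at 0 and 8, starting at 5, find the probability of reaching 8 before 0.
P(hit 8 before 0) = (1 − (8/7)^5) / (1 − (8/7)^8) = 5474623/11012415

Let u_k denote P(reach 8 before 0 | start at k). Boundary: u_0 = 0, u_8 = 1. Recurrence: u_k = 7/15·u_{k+1} + 8/15·u_{k-1} for 1 ≤ k ≤ 7. Try u_k = A + B·r^k with r = q/p = (8/15)/(7/15) = 8/7. Substitution satisfies the recurrence; boundary conditions give:
  u_k = (1 − r^k) / (1 − r^N) = (1 − (8/7)^5) / (1 − (8/7)^8) = 5474623/11012415.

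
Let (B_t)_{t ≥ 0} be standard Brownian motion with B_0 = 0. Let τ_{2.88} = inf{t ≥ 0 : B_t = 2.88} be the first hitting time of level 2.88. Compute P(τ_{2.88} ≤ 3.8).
P(τ_{2.88} ≤ 3.8) = 2(1 − Φ(2.88/√3.8)) = 2(1 − Φ(1.4774)) ≈ 0.1396

By the reflection principle for standard BM, P(τ_b ≤ t) = 2 · P(B_t ≥ b). Since B_t ~ N(0, t), P(B_t ≥ 2.88) = 1 − Φ(2.88/√t) = 1 − Φ(2.88/√3.8) = 1 − Φ(1.4774) ≈ 0.06978. Doubling: P(τ_{2.88} ≤ 3.8) ≈ 2 · 0.06978 = 0.13956 ≈ 0.1396.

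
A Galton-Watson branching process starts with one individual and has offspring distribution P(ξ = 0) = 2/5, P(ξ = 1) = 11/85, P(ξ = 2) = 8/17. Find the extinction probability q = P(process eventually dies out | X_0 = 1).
q = 17/20

The pgf is f(s) = 2/5 + 11/85·s + 8/17·s². The extinction probability q is the smallest fixed point of f in [0, 1]. Setting s = f(s):
  8/17·s² + (11/85 − 1)·s + 2/5 = 0
  8/17·s² − (2/5 + 8/17)·s + 2/5 = 0
which factors as (s − 1)·(8/17·s − 2/5) = 0, giving roots s = 1 and s = (2/5)/(8/17) = 17/20.
Mean offspring μ = 11/85 + 2·8/17 = 91/85 > 1 (supercritical), so q < 1. The extinction probability is the smaller root: q = (2/5)/(8/17) = 17/20.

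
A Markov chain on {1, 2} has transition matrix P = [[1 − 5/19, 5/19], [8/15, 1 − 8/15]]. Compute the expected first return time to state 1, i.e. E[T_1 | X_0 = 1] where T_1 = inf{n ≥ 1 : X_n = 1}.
E[T_1 | X_0 = 1] = 1/π_1 = 227/152

For an irreducible recurrent Markov chain with stationary distribution π, E[T_i | X_0 = i] = 1/π_i (Kac's formula). Here π_1 = (8/15)/(5/19 + 8/15) = (8/15)/(227/285) = 152/227, so E[T_1 | X_0 = 1] = 1/π_1 = (5/19 + 8/15)/(8/15) = (227/285)/(8/15) = 227/152.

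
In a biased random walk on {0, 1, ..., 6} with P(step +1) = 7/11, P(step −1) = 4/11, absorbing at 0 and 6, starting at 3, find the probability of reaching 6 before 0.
P(hit 6 before 0) = (1 − (4/7)^3) / (1 − (4/7)^6) = 343/407

Let u_k denote P(reach 6 before 0 | start at k). Boundary: u_0 = 0, u_6 = 1. Recurrence: u_k = 7/11·u_{k+1} + 4/11·u_{k-1} for 1 ≤ k ≤ 5. Try u_k = A + B·r^k with r = q/p = (4/11)/(7/11) = 4/7. Substitution satisfies the recurrence; boundary conditions give:
  u_k = (1 − r^k) / (1 − r^N) = (1 − (4/7)^3) / (1 − (4/7)^6) = 343/407.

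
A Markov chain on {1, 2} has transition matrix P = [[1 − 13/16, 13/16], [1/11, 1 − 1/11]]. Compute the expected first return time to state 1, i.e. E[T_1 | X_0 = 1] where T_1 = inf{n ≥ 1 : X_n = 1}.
E[T_1 | X_0 = 1] = 1/π_1 = 159/16

For an irreducible recurrent Markov chain with stationary distribution π, E[T_i | X_0 = i] = 1/π_i (Kac's formula). Here π_1 = (1/11)/(13/16 + 1/11) = (1/11)/(159/176) = 16/159, so E[T_1 | X_0 = 1] = 1/π_1 = (13/16 + 1/11)/(1/11) = (159/176)/(1/11) = 159/16.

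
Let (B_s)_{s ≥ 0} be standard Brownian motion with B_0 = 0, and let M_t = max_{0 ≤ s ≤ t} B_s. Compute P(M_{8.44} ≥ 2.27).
P(M_{8.44} ≥ 2.27) = 2·P(B_{8.44} ≥ 2.27) = 2(1 − Φ(2.27/√8.44)) ≈ 0.4346

By the reflection principle for Brownian motion, P(M_t ≥ a) = 2 · P(B_t ≥ a) for a ≥ 0. Since B_t ~ N(0, t), P(B_t ≥ 2.27) = 1 − Φ(2.27/√t) = 1 − Φ(2.27/√8.44) = 1 − Φ(0.7814). So
  P(M_{8.44} ≥ 2.27) = 2(1 − Φ(0.7814)) ≈ 0.4346.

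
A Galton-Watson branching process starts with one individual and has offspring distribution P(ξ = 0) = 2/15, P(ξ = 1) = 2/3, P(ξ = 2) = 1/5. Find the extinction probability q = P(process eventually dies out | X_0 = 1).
q = 2/3

The pgf is f(s) = 2/15 + 2/3·s + 1/5·s². The extinction probability q is the smallest fixed point of f in [0, 1]. Setting s = f(s):
  1/5·s² + (2/3 − 1)·s + 2/15 = 0
  1/5·s² − (2/15 + 1/5)·s + 2/15 = 0
which factors as (s − 1)·(1/5·s − 2/15) = 0, giving roots s = 1 and s = (2/15)/(1/5) = 2/3.
Mean offspring μ = 2/3 + 2·1/5 = 16/15 > 1 (supercritical), so q < 1. The extinction probability is the smaller root: q = (2/15)/(1/5) = 2/3.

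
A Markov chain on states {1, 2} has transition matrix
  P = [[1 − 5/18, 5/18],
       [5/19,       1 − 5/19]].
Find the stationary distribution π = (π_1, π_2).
π_1 = 18/37, π_2 = 19/37

Solve πP = π with π_1 + π_2 = 1. From πP = π: π_1 · (1 − 5/18) + π_2 · 5/19 = π_1 ⇒ π_2 · 5/19 = π_1 · 5/18 ⇒ π_2/π_1 = (5/18)/(5/19) = 19/18. Together with π_1 + π_2 = 1:
  π_1 = (5/19)/(5/18 + 5/19) = (5/19)/(185/342) = 18/37,
  π_2 = (5/18)/(5/18 + 5/19) = (5/18)/(185/342) = 19/37.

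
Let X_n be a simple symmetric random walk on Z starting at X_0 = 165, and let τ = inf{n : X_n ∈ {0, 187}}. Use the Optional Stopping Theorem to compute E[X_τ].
E[X_τ] = 165

X_n is a martingale and τ is a bounded-mean stopping time (indeed τ is finite a.s. with bounded expectation since the walk is in a bounded region). By the OST, E[X_τ] = E[X_0] = 165. Equivalently: E[X_τ] = 187 · P(hit 187 first) + 0 · P(hit 0 first) = 187 · (165/187) = 165.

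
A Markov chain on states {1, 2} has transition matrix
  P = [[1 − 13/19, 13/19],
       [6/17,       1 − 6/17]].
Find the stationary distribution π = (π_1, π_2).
π_1 = 114/335, π_2 = 221/335

Solve πP = π with π_1 + π_2 = 1. From πP = π: π_1 · (1 − 13/19) + π_2 · 6/17 = π_1 ⇒ π_2 · 6/17 = π_1 · 13/19 ⇒ π_2/π_1 = (13/19)/(6/17) = 221/114. Together with π_1 + π_2 = 1:
  π_1 = (6/17)/(13/19 + 6/17) = (6/17)/(335/323) = 114/335,
  π_2 = (13/19)/(13/19 + 6/17) = (13/19)/(335/323) = 221/335.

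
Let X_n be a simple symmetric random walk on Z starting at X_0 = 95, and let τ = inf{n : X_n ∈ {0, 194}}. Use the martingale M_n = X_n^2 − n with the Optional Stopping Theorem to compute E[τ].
E[τ] = 9405

M_n = X_n^2 − n is a martingale (since E[X_{n+1}^2 | F_n] = X_n^2 + 1). By OST (τ has finite mean in a bounded region), E[M_τ] = E[M_0] = X_0^2 − 0 = 95^2 = 9025. Also E[M_τ] = E[X_τ^2] − E[τ]. The walk exits at 0 or 194, with P(hit 194 first) = 95/194, so E[X_τ^2] = 194^2 · 95/194 + 0 = 18430. Thus E[τ] = E[X_τ^2] − E[M_τ] = 18430 − 9025 = 9405 = 95(194 − 95) = 9405.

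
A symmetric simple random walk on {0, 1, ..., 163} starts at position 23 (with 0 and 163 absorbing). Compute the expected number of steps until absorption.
E[τ | X_0 = 23] = 3220

Let v_k = E[τ | X_0 = k]. Boundary: v_0 = v_163 = 0. Recurrence: v_k = 1 + (v_{k-1} + v_{k+1})/2 for 1 ≤ k ≤ 162. The particular solution to v_k − (v_{k-1} + v_{k+1})/2 = 1 is v_k = −k^2. Adding homogeneous solution A + B k and matching boundaries gives v_k = k (163 − k). Substituting k = 23: v_23 = 23 · 140 = 3220.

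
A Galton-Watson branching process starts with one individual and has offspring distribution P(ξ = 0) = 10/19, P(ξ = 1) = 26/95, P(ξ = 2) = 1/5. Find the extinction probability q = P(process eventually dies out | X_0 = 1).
q = 1

Mean offspring μ = 0·10/19 + 1·26/95 + 2·1/5 = 64/95 ≤ 1. For μ ≤ 1 with offspring not concentrated at 1, the Galton-Watson process goes extinct almost surely, so q = 1.
(Algebraic check: The pgf is f(s) = 10/19 + 26/95·s + 1/5·s². The extinction probability q is the smallest fixed point of f in [0, 1]. Setting s = f(s):
  1/5·s² + (26/95 − 1)·s + 10/19 = 0
  1/5·s² − (10/19 + 1/5)·s + 10/19 = 0
which factors as (s − 1)·(1/5·s − 10/19) = 0, giving roots s = 1 and s = (10/19)/(1/5) = 50/19. Since 50/19 ≥ 1, the smallest root in [0, 1] is s = 1.)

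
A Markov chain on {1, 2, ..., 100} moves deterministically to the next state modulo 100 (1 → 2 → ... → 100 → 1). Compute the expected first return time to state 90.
E[T_90 | X_0 = 90] = 100

The chain cycles deterministically, so starting at state 90 it returns in exactly 100 steps. Equivalently, the stationary distribution is uniform π_j = 1/100 for every state j, so by Kac's formula E[T_90] = 1/π_90 = 100.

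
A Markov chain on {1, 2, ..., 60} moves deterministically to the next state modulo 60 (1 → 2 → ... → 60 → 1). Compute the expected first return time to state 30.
E[T_30 | X_0 = 30] = 60

The chain cycles deterministically, so starting at state 30 it returns in exactly 60 steps. Equivalently, the stationary distribution is uniform π_j = 1/60 for every state j, so by Kac's formula E[T_30] = 1/π_30 = 60.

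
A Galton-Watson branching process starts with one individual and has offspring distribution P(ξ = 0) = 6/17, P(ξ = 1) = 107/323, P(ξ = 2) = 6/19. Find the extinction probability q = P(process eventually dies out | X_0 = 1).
q = 1

Mean offspring μ = 0·6/17 + 1·107/323 + 2·6/19 = 311/323 ≤ 1. For μ ≤ 1 with offspring not concentrated at 1, the Galton-Watson process goes extinct almost surely, so q = 1.
(Algebraic check: The pgf is f(s) = 6/17 + 107/323·s + 6/19·s². The extinction probability q is the smallest fixed point of f in [0, 1]. Setting s = f(s):
  6/19·s² + (107/323 − 1)·s + 6/17 = 0
  6/19·s² − (6/17 + 6/19)·s + 6/17 = 0
which factors as (s − 1)·(6/19·s − 6/17) = 0, giving roots s = 1 and s = (6/17)/(6/19) = 19/17. Since 19/17 ≥ 1, the smallest root in [0, 1] is s = 1.)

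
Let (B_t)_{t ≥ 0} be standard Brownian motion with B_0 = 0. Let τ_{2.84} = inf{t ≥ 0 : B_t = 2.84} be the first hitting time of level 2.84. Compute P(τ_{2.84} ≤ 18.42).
P(τ_{2.84} ≤ 18.42) = 2(1 − Φ(2.84/√18.42)) = 2(1 − Φ(0.6617)) ≈ 0.5082

By the reflection principle for standard BM, P(τ_b ≤ t) = 2 · P(B_t ≥ b). Since B_t ~ N(0, t), P(B_t ≥ 2.84) = 1 − Φ(2.84/√t) = 1 − Φ(2.84/√18.42) = 1 − Φ(0.6617) ≈ 0.25408. Doubling: P(τ_{2.84} ≤ 18.42) ≈ 2 · 0.25408 = 0.50816 ≈ 0.5082.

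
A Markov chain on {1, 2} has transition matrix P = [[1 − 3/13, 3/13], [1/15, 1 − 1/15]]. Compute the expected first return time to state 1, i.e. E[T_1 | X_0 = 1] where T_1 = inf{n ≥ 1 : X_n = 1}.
E[T_1 | X_0 = 1] = 1/π_1 = 58/13

For an irreducible recurrent Markov chain with stationary distribution π, E[T_i | X_0 = i] = 1/π_i (Kac's formula). Here π_1 = (1/15)/(3/13 + 1/15) = (1/15)/(58/195) = 13/58, so E[T_1 | X_0 = 1] = 1/π_1 = (3/13 + 1/15)/(1/15) = (58/195)/(1/15) = 58/13.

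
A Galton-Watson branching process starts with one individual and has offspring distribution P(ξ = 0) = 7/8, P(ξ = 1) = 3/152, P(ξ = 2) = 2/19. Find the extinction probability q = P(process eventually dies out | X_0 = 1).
q = 1

Mean offspring μ = 0·7/8 + 1·3/152 + 2·2/19 = 35/152 ≤ 1. For μ ≤ 1 with offspring not concentrated at 1, the Galton-Watson process goes extinct almost surely, so q = 1.
(Algebraic check: The pgf is f(s) = 7/8 + 3/152·s + 2/19·s². The extinction probability q is the smallest fixed point of f in [0, 1]. Setting s = f(s):
  2/19·s² + (3/152 − 1)·s + 7/8 = 0
  2/19·s² − (7/8 + 2/19)·s + 7/8 = 0
which factors as (s − 1)·(2/19·s − 7/8) = 0, giving roots s = 1 and s = (7/8)/(2/19) = 133/16. Since 133/16 ≥ 1, the smallest root in [0, 1] is s = 1.)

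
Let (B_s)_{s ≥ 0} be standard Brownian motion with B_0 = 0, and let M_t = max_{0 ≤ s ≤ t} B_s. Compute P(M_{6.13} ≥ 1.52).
P(M_{6.13} ≥ 1.52) = 2·P(B_{6.13} ≥ 1.52) = 2(1 − Φ(1.52/√6.13)) ≈ 0.5393

By the reflection principle for Brownian motion, P(M_t ≥ a) = 2 · P(B_t ≥ a) for a ≥ 0. Since B_t ~ N(0, t), P(B_t ≥ 1.52) = 1 − Φ(1.52/√t) = 1 − Φ(1.52/√6.13) = 1 − Φ(0.6139). So
  P(M_{6.13} ≥ 1.52) = 2(1 − Φ(0.6139)) ≈ 0.5393.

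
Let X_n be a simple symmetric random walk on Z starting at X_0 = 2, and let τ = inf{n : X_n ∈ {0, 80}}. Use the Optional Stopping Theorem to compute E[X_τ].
E[X_τ] = 2

X_n is a martingale and τ is a bounded-mean stopping time (indeed τ is finite a.s. with bounded expectation since the walk is in a bounded region). By the OST, E[X_τ] = E[X_0] = 2. Equivalently: E[X_τ] = 80 · P(hit 80 first) + 0 · P(hit 0 first) = 80 · (2/80) = 2.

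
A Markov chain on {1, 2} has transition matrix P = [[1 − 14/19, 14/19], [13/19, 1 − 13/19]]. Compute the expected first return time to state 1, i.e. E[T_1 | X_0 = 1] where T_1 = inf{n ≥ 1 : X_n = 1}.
E[T_1 | X_0 = 1] = 1/π_1 = 27/13

For an irreducible recurrent Markov chain with stationary distribution π, E[T_i | X_0 = i] = 1/π_i (Kac's formula). Here π_1 = (13/19)/(14/19 + 13/19) = (13/19)/(27/19) = 13/27, so E[T_1 | X_0 = 1] = 1/π_1 = (14/19 + 13/19)/(13/19) = (27/19)/(13/19) = 27/13.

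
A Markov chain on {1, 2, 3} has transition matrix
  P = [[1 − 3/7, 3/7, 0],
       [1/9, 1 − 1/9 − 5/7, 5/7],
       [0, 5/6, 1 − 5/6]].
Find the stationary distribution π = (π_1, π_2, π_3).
π = (49/400, 189/400, 81/200)

This is a birth-death chain on three states, which satisfies detailed balance: π_1 · P_{12} = π_2 · P_{21} and π_2 · P_{23} = π_3 · P_{32}.
From π_1 · 3/7 = π_2 · 1/9: π_2/π_1 = (3/7)/(1/9) = 27/7.
From π_2 · 5/7 = π_3 · 5/6: π_3/π_2 = (5/7)/(5/6) = 6/7.
Take π_1 proportional to 1; then unnormalized π = (1, 27/7, 162/49). Normalize by dividing by the sum 400/49:
  π = (49/400, 189/400, 81/200).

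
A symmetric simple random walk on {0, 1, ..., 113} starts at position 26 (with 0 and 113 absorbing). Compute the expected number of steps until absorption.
E[τ | X_0 = 26] = 2262

Let v_k = E[τ | X_0 = k]. Boundary: v_0 = v_113 = 0. Recurrence: v_k = 1 + (v_{k-1} + v_{k+1})/2 for 1 ≤ k ≤ 112. The particular solution to v_k − (v_{k-1} + v_{k+1})/2 = 1 is v_k = −k^2. Adding homogeneous solution A + B k and matching boundaries gives v_k = k (113 − k). Substituting k = 26: v_26 = 26 · 87 = 2262.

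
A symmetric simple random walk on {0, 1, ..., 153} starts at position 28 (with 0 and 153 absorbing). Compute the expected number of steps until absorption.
E[τ | X_0 = 28] = 3500

Let v_k = E[τ | X_0 = k]. Boundary: v_0 = v_153 = 0. Recurrence: v_k = 1 + (v_{k-1} + v_{k+1})/2 for 1 ≤ k ≤ 152. The particular solution to v_k − (v_{k-1} + v_{k+1})/2 = 1 is v_k = −k^2. Adding homogeneous solution A + B k and matching boundaries gives v_k = k (153 − k). Substituting k = 28: v_28 = 28 · 125 = 3500.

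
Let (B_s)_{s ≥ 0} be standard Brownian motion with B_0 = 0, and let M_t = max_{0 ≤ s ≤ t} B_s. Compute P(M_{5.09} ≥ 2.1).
P(M_{5.09} ≥ 2.1) = 2·P(B_{5.09} ≥ 2.1) = 2(1 − Φ(2.1/√5.09)) ≈ 0.3520

By the reflection principle for Brownian motion, P(M_t ≥ a) = 2 · P(B_t ≥ a) for a ≥ 0. Since B_t ~ N(0, t), P(B_t ≥ 2.1) = 1 − Φ(2.1/√t) = 1 − Φ(2.1/√5.09) = 1 − Φ(0.9308). So
  P(M_{5.09} ≥ 2.1) = 2(1 − Φ(0.9308)) ≈ 0.3520.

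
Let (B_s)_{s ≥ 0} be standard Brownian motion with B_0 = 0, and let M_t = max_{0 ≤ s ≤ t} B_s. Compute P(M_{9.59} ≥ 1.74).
P(M_{9.59} ≥ 1.74) = 2·P(B_{9.59} ≥ 1.74) = 2(1 − Φ(1.74/√9.59)) ≈ 0.5742

By the reflection principle for Brownian motion, P(M_t ≥ a) = 2 · P(B_t ≥ a) for a ≥ 0. Since B_t ~ N(0, t), P(B_t ≥ 1.74) = 1 − Φ(1.74/√t) = 1 − Φ(1.74/√9.59) = 1 − Φ(0.5619). So
  P(M_{9.59} ≥ 1.74) = 2(1 − Φ(0.5619)) ≈ 0.5742.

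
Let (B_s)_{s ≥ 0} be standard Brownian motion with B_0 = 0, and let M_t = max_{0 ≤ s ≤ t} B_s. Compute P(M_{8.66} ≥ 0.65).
P(M_{8.66} ≥ 0.65) = 2·P(B_{8.66} ≥ 0.65) = 2(1 − Φ(0.65/√8.66)) ≈ 0.8252

By the reflection principle for Brownian motion, P(M_t ≥ a) = 2 · P(B_t ≥ a) for a ≥ 0. Since B_t ~ N(0, t), P(B_t ≥ 0.65) = 1 − Φ(0.65/√t) = 1 − Φ(0.65/√8.66) = 1 − Φ(0.2209). So
  P(M_{8.66} ≥ 0.65) = 2(1 − Φ(0.2209)) ≈ 0.8252.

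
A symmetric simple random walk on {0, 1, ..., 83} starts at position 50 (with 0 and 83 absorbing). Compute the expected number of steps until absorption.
E[τ | X_0 = 50] = 1650

Let v_k = E[τ | X_0 = k]. Boundary: v_0 = v_83 = 0. Recurrence: v_k = 1 + (v_{k-1} + v_{k+1})/2 for 1 ≤ k ≤ 82. The particular solution to v_k − (v_{k-1} + v_{k+1})/2 = 1 is v_k = −k^2. Adding homogeneous solution A + B k and matching boundaries gives v_k = k (83 − k). Substituting k = 50: v_50 = 50 · 33 = 1650.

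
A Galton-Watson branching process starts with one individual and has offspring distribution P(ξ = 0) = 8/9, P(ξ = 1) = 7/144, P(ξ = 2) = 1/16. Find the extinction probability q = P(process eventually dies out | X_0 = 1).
q = 1

Mean offspring μ = 0·8/9 + 1·7/144 + 2·1/16 = 25/144 ≤ 1. For μ ≤ 1 with offspring not concentrated at 1, the Galton-Watson process goes extinct almost surely, so q = 1.
(Algebraic check: The pgf is f(s) = 8/9 + 7/144·s + 1/16·s². The extinction probability q is the smallest fixed point of f in [0, 1]. Setting s = f(s):
  1/16·s² + (7/144 − 1)·s + 8/9 = 0
  1/16·s² − (8/9 + 1/16)·s + 8/9 = 0
which factors as (s − 1)·(1/16·s − 8/9) = 0, giving roots s = 1 and s = (8/9)/(1/16) = 128/9. Since 128/9 ≥ 1, the smallest root in [0, 1] is s = 1.)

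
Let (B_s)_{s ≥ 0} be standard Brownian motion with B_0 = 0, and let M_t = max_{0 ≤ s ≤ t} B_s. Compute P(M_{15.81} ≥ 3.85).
P(M_{15.81} ≥ 3.85) = 2·P(B_{15.81} ≥ 3.85) = 2(1 − Φ(3.85/√15.81)) ≈ 0.3329

By the reflection principle for Brownian motion, P(M_t ≥ a) = 2 · P(B_t ≥ a) for a ≥ 0. Since B_t ~ N(0, t), P(B_t ≥ 3.85) = 1 − Φ(3.85/√t) = 1 − Φ(3.85/√15.81) = 1 − Φ(0.9683). So
  P(M_{15.81} ≥ 3.85) = 2(1 − Φ(0.9683)) ≈ 0.3329.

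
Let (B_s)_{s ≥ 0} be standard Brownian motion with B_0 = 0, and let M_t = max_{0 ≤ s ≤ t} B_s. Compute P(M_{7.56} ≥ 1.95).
P(M_{7.56} ≥ 1.95) = 2·P(B_{7.56} ≥ 1.95) = 2(1 − Φ(1.95/√7.56)) ≈ 0.4782

By the reflection principle for Brownian motion, P(M_t ≥ a) = 2 · P(B_t ≥ a) for a ≥ 0. Since B_t ~ N(0, t), P(B_t ≥ 1.95) = 1 − Φ(1.95/√t) = 1 − Φ(1.95/√7.56) = 1 − Φ(0.7092). So
  P(M_{7.56} ≥ 1.95) = 2(1 − Φ(0.7092)) ≈ 0.4782.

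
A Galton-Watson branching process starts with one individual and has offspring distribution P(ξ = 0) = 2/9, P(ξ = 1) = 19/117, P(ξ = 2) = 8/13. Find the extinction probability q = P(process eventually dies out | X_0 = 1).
q = 13/36

The pgf is f(s) = 2/9 + 19/117·s + 8/13·s². The extinction probability q is the smallest fixed point of f in [0, 1]. Setting s = f(s):
  8/13·s² + (19/117 − 1)·s + 2/9 = 0
  8/13·s² − (2/9 + 8/13)·s + 2/9 = 0
which factors as (s − 1)·(8/13·s − 2/9) = 0, giving roots s = 1 and s = (2/9)/(8/13) = 13/36.
Mean offspring μ = 19/117 + 2·8/13 = 163/117 > 1 (supercritical), so q < 1. The extinction probability is the smaller root: q = (2/9)/(8/13) = 13/36.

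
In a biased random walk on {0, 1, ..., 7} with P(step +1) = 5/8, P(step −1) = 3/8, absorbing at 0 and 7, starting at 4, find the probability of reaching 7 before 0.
P(hit 7 before 0) = (1 − (3/5)^4) / (1 − (3/5)^7) = 34000/37969

Let u_k denote P(reach 7 before 0 | start at k). Boundary: u_0 = 0, u_7 = 1. Recurrence: u_k = 5/8·u_{k+1} + 3/8·u_{k-1} for 1 ≤ k ≤ 6. Try u_k = A + B·r^k with r = q/p = (3/8)/(5/8) = 3/5. Substitution satisfies the recurrence; boundary conditions give:
  u_k = (1 − r^k) / (1 − r^N) = (1 − (3/5)^4) / (1 − (3/5)^7) = 34000/37969.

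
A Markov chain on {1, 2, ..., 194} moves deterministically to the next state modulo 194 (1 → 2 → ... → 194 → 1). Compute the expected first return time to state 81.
E[T_81 | X_0 = 81] = 194

The chain cycles deterministically, so starting at state 81 it returns in exactly 194 steps. Equivalently, the stationary distribution is uniform π_j = 1/194 for every state j, so by Kac's formula E[T_81] = 1/π_81 = 194.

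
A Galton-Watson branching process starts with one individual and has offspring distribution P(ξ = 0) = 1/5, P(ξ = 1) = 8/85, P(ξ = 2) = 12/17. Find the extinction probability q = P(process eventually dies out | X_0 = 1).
q = 17/60

The pgf is f(s) = 1/5 + 8/85·s + 12/17·s². The extinction probability q is the smallest fixed point of f in [0, 1]. Setting s = f(s):
  12/17·s² + (8/85 − 1)·s + 1/5 = 0
  12/17·s² − (1/5 + 12/17)·s + 1/5 = 0
which factors as (s − 1)·(12/17·s − 1/5) = 0, giving roots s = 1 and s = (1/5)/(12/17) = 17/60.
Mean offspring μ = 8/85 + 2·12/17 = 128/85 > 1 (supercritical), so q < 1. The extinction probability is the smaller root: q = (1/5)/(12/17) = 17/60.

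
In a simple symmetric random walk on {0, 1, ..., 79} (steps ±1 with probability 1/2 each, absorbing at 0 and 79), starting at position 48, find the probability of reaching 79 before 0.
P(hit 79 before 0) = 48/79

Let u_k = P(hit 79 before 0 | start at k). Then u_0 = 0, u_79 = 1, and u_k = u_{k-1}/2 + u_{k+1}/2 for 1 ≤ k ≤ 78. This harmonic recurrence is solved by u_k = k/79, giving u_48 = 48/79.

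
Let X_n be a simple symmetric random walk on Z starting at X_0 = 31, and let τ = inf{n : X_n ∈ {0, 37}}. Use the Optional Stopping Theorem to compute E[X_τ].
E[X_τ] = 31

X_n is a martingale and τ is a bounded-mean stopping time (indeed τ is finite a.s. with bounded expectation since the walk is in a bounded region). By the OST, E[X_τ] = E[X_0] = 31. Equivalently: E[X_τ] = 37 · P(hit 37 first) + 0 · P(hit 0 first) = 37 · (31/37) = 31.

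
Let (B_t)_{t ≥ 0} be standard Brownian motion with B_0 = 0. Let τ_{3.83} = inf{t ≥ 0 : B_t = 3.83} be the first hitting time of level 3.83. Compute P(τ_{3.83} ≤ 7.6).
P(τ_{3.83} ≤ 7.6) = 2(1 − Φ(3.83/√7.6)) = 2(1 − Φ(1.3893)) ≈ 0.1647

By the reflection principle for standard BM, P(τ_b ≤ t) = 2 · P(B_t ≥ b). Since B_t ~ N(0, t), P(B_t ≥ 3.83) = 1 − Φ(3.83/√t) = 1 − Φ(3.83/√7.6) = 1 − Φ(1.3893) ≈ 0.08237. Doubling: P(τ_{3.83} ≤ 7.6) ≈ 2 · 0.08237 = 0.16474 ≈ 0.1647.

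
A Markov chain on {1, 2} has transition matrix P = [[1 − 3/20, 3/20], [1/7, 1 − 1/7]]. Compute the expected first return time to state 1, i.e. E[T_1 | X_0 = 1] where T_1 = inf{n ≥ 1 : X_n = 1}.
E[T_1 | X_0 = 1] = 1/π_1 = 41/20

For an irreducible recurrent Markov chain with stationary distribution π, E[T_i | X_0 = i] = 1/π_i (Kac's formula). Here π_1 = (1/7)/(3/20 + 1/7) = (1/7)/(41/140) = 20/41, so E[T_1 | X_0 = 1] = 1/π_1 = (3/20 + 1/7)/(1/7) = (41/140)/(1/7) = 41/20.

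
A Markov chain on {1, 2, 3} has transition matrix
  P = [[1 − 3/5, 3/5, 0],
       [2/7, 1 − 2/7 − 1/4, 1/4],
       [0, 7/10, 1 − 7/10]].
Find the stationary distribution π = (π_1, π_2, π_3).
π = (20/77, 6/11, 15/77)

This is a birth-death chain on three states, which satisfies detailed balance: π_1 · P_{12} = π_2 · P_{21} and π_2 · P_{23} = π_3 · P_{32}.
From π_1 · 3/5 = π_2 · 2/7: π_2/π_1 = (3/5)/(2/7) = 21/10.
From π_2 · 1/4 = π_3 · 7/10: π_3/π_2 = (1/4)/(7/10) = 5/14.
Take π_1 proportional to 1; then unnormalized π = (1, 21/10, 3/4). Normalize by dividing by the sum 77/20:
  π = (20/77, 6/11, 15/77).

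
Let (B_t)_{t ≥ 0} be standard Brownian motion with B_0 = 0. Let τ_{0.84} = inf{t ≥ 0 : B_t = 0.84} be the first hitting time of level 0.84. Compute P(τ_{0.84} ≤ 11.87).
P(τ_{0.84} ≤ 11.87) = 2(1 − Φ(0.84/√11.87)) = 2(1 − Φ(0.2438)) ≈ 0.8074

By the reflection principle for standard BM, P(τ_b ≤ t) = 2 · P(B_t ≥ b). Since B_t ~ N(0, t), P(B_t ≥ 0.84) = 1 − Φ(0.84/√t) = 1 − Φ(0.84/√11.87) = 1 − Φ(0.2438) ≈ 0.40369. Doubling: P(τ_{0.84} ≤ 11.87) ≈ 2 · 0.40369 = 0.80738 ≈ 0.8074.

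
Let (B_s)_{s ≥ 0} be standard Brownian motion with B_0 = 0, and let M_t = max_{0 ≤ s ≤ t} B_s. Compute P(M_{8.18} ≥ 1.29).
P(M_{8.18} ≥ 1.29) = 2·P(B_{8.18} ≥ 1.29) = 2(1 − Φ(1.29/√8.18)) ≈ 0.6520

By the reflection principle for Brownian motion, P(M_t ≥ a) = 2 · P(B_t ≥ a) for a ≥ 0. Since B_t ~ N(0, t), P(B_t ≥ 1.29) = 1 − Φ(1.29/√t) = 1 − Φ(1.29/√8.18) = 1 − Φ(0.4510). So
  P(M_{8.18} ≥ 1.29) = 2(1 − Φ(0.4510)) ≈ 0.6520.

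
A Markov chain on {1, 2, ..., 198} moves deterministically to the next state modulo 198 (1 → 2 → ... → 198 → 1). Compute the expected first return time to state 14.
E[T_14 | X_0 = 14] = 198

The chain cycles deterministically, so starting at state 14 it returns in exactly 198 steps. Equivalently, the stationary distribution is uniform π_j = 1/198 for every state j, so by Kac's formula E[T_14] = 1/π_14 = 198.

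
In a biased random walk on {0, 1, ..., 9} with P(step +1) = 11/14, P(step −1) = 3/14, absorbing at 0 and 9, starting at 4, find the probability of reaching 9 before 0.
P(hit 9 before 0) = (1 − (3/11)^4) / (1 − (3/11)^9) = 293112820/294741001

Let u_k denote P(reach 9 before 0 | start at k). Boundary: u_0 = 0, u_9 = 1. Recurrence: u_k = 11/14·u_{k+1} + 3/14·u_{k-1} for 1 ≤ k ≤ 8. Try u_k = A + B·r^k with r = q/p = (3/14)/(11/14) = 3/11. Substitution satisfies the recurrence; boundary conditions give:
  u_k = (1 − r^k) / (1 − r^N) = (1 − (3/11)^4) / (1 − (3/11)^9) = 293112820/294741001.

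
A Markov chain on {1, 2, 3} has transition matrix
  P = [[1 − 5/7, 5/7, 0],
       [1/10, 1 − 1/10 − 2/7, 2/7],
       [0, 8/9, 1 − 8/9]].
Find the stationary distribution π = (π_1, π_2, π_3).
π = (98/1023, 700/1023, 75/341)

This is a birth-death chain on three states, which satisfies detailed balance: π_1 · P_{12} = π_2 · P_{21} and π_2 · P_{23} = π_3 · P_{32}.
From π_1 · 5/7 = π_2 · 1/10: π_2/π_1 = (5/7)/(1/10) = 50/7.
From π_2 · 2/7 = π_3 · 8/9: π_3/π_2 = (2/7)/(8/9) = 9/28.
Take π_1 proportional to 1; then unnormalized π = (1, 50/7, 225/98). Normalize by dividing by the sum 1023/98:
  π = (98/1023, 700/1023, 75/341).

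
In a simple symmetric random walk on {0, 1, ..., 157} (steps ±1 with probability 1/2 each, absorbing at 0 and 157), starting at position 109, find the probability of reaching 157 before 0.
P(hit 157 before 0) = 109/157

Let u_k = P(hit 157 before 0 | start at k). Then u_0 = 0, u_157 = 1, and u_k = u_{k-1}/2 + u_{k+1}/2 for 1 ≤ k ≤ 156. This harmonic recurrence is solved by u_k = k/157, giving u_109 = 109/157.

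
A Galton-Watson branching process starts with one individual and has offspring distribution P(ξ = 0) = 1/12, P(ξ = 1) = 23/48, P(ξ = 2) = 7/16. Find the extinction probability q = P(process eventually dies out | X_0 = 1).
q = 4/21

The pgf is f(s) = 1/12 + 23/48·s + 7/16·s². The extinction probability q is the smallest fixed point of f in [0, 1]. Setting s = f(s):
  7/16·s² + (23/48 − 1)·s + 1/12 = 0
  7/16·s² − (1/12 + 7/16)·s + 1/12 = 0
which factors as (s − 1)·(7/16·s − 1/12) = 0, giving roots s = 1 and s = (1/12)/(7/16) = 4/21.
Mean offspring μ = 23/48 + 2·7/16 = 65/48 > 1 (supercritical), so q < 1. The extinction probability is the smaller root: q = (1/12)/(7/16) = 4/21.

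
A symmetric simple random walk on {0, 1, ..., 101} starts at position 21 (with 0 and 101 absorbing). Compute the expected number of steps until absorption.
E[τ | X_0 = 21] = 1680

Let v_k = E[τ | X_0 = k]. Boundary: v_0 = v_101 = 0. Recurrence: v_k = 1 + (v_{k-1} + v_{k+1})/2 for 1 ≤ k ≤ 100. The particular solution to v_k − (v_{k-1} + v_{k+1})/2 = 1 is v_k = −k^2. Adding homogeneous solution A + B k and matching boundaries gives v_k = k (101 − k). Substituting k = 21: v_21 = 21 · 80 = 1680.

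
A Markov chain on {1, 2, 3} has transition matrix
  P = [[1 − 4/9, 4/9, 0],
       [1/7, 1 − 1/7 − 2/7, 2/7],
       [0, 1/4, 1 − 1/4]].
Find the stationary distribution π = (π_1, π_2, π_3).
π = (3/23, 28/69, 32/69)

This is a birth-death chain on three states, which satisfies detailed balance: π_1 · P_{12} = π_2 · P_{21} and π_2 · P_{23} = π_3 · P_{32}.
From π_1 · 4/9 = π_2 · 1/7: π_2/π_1 = (4/9)/(1/7) = 28/9.
From π_2 · 2/7 = π_3 · 1/4: π_3/π_2 = (2/7)/(1/4) = 8/7.
Take π_1 proportional to 1; then unnormalized π = (1, 28/9, 32/9). Normalize by dividing by the sum 23/3:
  π = (3/23, 28/69, 32/69).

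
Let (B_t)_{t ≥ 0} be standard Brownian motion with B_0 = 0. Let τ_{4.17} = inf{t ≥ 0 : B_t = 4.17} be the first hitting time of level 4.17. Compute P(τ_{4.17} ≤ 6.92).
P(τ_{4.17} ≤ 6.92) = 2(1 − Φ(4.17/√6.92)) = 2(1 − Φ(1.5852)) ≈ 0.1129

By the reflection principle for standard BM, P(τ_b ≤ t) = 2 · P(B_t ≥ b). Since B_t ~ N(0, t), P(B_t ≥ 4.17) = 1 − Φ(4.17/√t) = 1 − Φ(4.17/√6.92) = 1 − Φ(1.5852) ≈ 0.05646. Doubling: P(τ_{4.17} ≤ 6.92) ≈ 2 · 0.05646 = 0.11292 ≈ 0.1129.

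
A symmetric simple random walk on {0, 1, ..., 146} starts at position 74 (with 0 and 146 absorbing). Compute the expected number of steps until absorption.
E[τ | X_0 = 74] = 5328

Let v_k = E[τ | X_0 = k]. Boundary: v_0 = v_146 = 0. Recurrence: v_k = 1 + (v_{k-1} + v_{k+1})/2 for 1 ≤ k ≤ 145. The particular solution to v_k − (v_{k-1} + v_{k+1})/2 = 1 is v_k = −k^2. Adding homogeneous solution A + B k and matching boundaries gives v_k = k (146 − k). Substituting k = 74: v_74 = 74 · 72 = 5328.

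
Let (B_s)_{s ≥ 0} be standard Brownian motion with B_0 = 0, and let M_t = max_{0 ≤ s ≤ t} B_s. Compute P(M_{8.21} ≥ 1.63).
P(M_{8.21} ≥ 1.63) = 2·P(B_{8.21} ≥ 1.63) = 2(1 − Φ(1.63/√8.21)) ≈ 0.5694

By the reflection principle for Brownian motion, P(M_t ≥ a) = 2 · P(B_t ≥ a) for a ≥ 0. Since B_t ~ N(0, t), P(B_t ≥ 1.63) = 1 − Φ(1.63/√t) = 1 − Φ(1.63/√8.21) = 1 − Φ(0.5689). So
  P(M_{8.21} ≥ 1.63) = 2(1 − Φ(0.5689)) ≈ 0.5694.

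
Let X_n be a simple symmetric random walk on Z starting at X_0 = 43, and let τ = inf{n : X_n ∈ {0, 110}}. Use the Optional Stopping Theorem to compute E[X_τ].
E[X_τ] = 43

X_n is a martingale and τ is a bounded-mean stopping time (indeed τ is finite a.s. with bounded expectation since the walk is in a bounded region). By the OST, E[X_τ] = E[X_0] = 43. Equivalently: E[X_τ] = 110 · P(hit 110 first) + 0 · P(hit 0 first) = 110 · (43/110) = 43.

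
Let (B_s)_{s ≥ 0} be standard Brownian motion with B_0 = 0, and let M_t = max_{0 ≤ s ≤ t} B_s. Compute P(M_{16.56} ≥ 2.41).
P(M_{16.56} ≥ 2.41) = 2·P(B_{16.56} ≥ 2.41) = 2(1 − Φ(2.41/√16.56)) ≈ 0.5537

By the reflection principle for Brownian motion, P(M_t ≥ a) = 2 · P(B_t ≥ a) for a ≥ 0. Since B_t ~ N(0, t), P(B_t ≥ 2.41) = 1 − Φ(2.41/√t) = 1 − Φ(2.41/√16.56) = 1 − Φ(0.5922). So
  P(M_{16.56} ≥ 2.41) = 2(1 − Φ(0.5922)) ≈ 0.5537.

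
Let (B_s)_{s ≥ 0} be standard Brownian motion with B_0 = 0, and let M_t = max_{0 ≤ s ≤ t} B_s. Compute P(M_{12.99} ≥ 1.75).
P(M_{12.99} ≥ 1.75) = 2·P(B_{12.99} ≥ 1.75) = 2(1 − Φ(1.75/√12.99)) ≈ 0.6273

By the reflection principle for Brownian motion, P(M_t ≥ a) = 2 · P(B_t ≥ a) for a ≥ 0. Since B_t ~ N(0, t), P(B_t ≥ 1.75) = 1 − Φ(1.75/√t) = 1 − Φ(1.75/√12.99) = 1 − Φ(0.4855). So
  P(M_{12.99} ≥ 1.75) = 2(1 − Φ(0.4855)) ≈ 0.6273.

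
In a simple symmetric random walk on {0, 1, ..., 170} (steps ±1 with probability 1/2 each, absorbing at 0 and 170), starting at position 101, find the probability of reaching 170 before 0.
P(hit 170 before 0) = 101/170

Let u_k = P(hit 170 before 0 | start at k). Then u_0 = 0, u_170 = 1, and u_k = u_{k-1}/2 + u_{k+1}/2 for 1 ≤ k ≤ 169. This harmonic recurrence is solved by u_k = k/170, giving u_101 = 101/170.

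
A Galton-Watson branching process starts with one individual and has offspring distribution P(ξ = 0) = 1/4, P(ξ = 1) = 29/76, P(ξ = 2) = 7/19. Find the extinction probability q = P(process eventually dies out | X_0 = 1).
q = 19/28

The pgf is f(s) = 1/4 + 29/76·s + 7/19·s². The extinction probability q is the smallest fixed point of f in [0, 1]. Setting s = f(s):
  7/19·s² + (29/76 − 1)·s + 1/4 = 0
  7/19·s² − (1/4 + 7/19)·s + 1/4 = 0
which factors as (s − 1)·(7/19·s − 1/4) = 0, giving roots s = 1 and s = (1/4)/(7/19) = 19/28.
Mean offspring μ = 29/76 + 2·7/19 = 85/76 > 1 (supercritical), so q < 1. The extinction probability is the smaller root: q = (1/4)/(7/19) = 19/28.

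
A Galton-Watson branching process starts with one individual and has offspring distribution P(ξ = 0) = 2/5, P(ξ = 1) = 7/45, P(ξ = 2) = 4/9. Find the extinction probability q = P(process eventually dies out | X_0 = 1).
q = 9/10

The pgf is f(s) = 2/5 + 7/45·s + 4/9·s². The extinction probability q is the smallest fixed point of f in [0, 1]. Setting s = f(s):
  4/9·s² + (7/45 − 1)·s + 2/5 = 0
  4/9·s² − (2/5 + 4/9)·s + 2/5 = 0
which factors as (s − 1)·(4/9·s − 2/5) = 0, giving roots s = 1 and s = (2/5)/(4/9) = 9/10.
Mean offspring μ = 7/45 + 2·4/9 = 47/45 > 1 (supercritical), so q < 1. The extinction probability is the smaller root: q = (2/5)/(4/9) = 9/10.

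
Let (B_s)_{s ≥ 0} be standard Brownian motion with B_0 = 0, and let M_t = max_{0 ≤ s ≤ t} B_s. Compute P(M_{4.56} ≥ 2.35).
P(M_{4.56} ≥ 2.35) = 2·P(B_{4.56} ≥ 2.35) = 2(1 − Φ(2.35/√4.56)) ≈ 0.2711

By the reflection principle for Brownian motion, P(M_t ≥ a) = 2 · P(B_t ≥ a) for a ≥ 0. Since B_t ~ N(0, t), P(B_t ≥ 2.35) = 1 − Φ(2.35/√t) = 1 − Φ(2.35/√4.56) = 1 − Φ(1.1005). So
  P(M_{4.56} ≥ 2.35) = 2(1 − Φ(1.1005)) ≈ 0.2711.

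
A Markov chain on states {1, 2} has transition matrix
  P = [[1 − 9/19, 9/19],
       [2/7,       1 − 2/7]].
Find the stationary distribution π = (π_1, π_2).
π_1 = 38/101, π_2 = 63/101

Solve πP = π with π_1 + π_2 = 1. From πP = π: π_1 · (1 − 9/19) + π_2 · 2/7 = π_1 ⇒ π_2 · 2/7 = π_1 · 9/19 ⇒ π_2/π_1 = (9/19)/(2/7) = 63/38. Together with π_1 + π_2 = 1:
  π_1 = (2/7)/(9/19 + 2/7) = (2/7)/(101/133) = 38/101,
  π_2 = (9/19)/(9/19 + 2/7) = (9/19)/(101/133) = 63/101.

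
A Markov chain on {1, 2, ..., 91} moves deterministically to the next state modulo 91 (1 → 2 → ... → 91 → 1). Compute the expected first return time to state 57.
E[T_57 | X_0 = 57] = 91

The chain cycles deterministically, so starting at state 57 it returns in exactly 91 steps. Equivalently, the stationary distribution is uniform π_j = 1/91 for every state j, so by Kac's formula E[T_57] = 1/π_57 = 91.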